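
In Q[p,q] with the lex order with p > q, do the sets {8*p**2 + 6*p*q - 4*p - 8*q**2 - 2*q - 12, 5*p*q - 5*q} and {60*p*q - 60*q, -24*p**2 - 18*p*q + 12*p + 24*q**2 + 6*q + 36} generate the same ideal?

For a fixed monomial order, each ideal has a unique reduced Gröbner basis; comparing bases decides equality.
Buchberger on the first generating set:
f_1 = 8*p**2 + 6*p*q - 4*p - 8*q**2 - 2*q - 12, LT = p**2.
f_2 = 5*p*q - 5*q, LT = p*q.

S(f_1,f_2): lcm = p**2*q. S = 3/4*p*q**2 + 1/2*p*q - q**3 - 1/4*q**2 - 3/2*q.
  reduce S modulo (f_1, f_2):
  remainder -q**3 + 1/2*q**2 - q ≠ 0; add g_3 = -q**3 + 1/2*q**2 - q to the basis.

The other S-polynomials (S(f_1,g_3), S(f_2,g_3)) all reduce to 0 modulo the current basis, so we have a Gröbner basis.
Inter-reduce: drop elements whose leading term is divisible by another's, tail-reduce, and make monic.
Reduced Gröbner basis: {p**2 - 1/2*p - q**2 + 1/2*q - 3/2, p*q - q, q**3 - 1/2*q**2 + q}.

Buchberger on the second generating set:
h_1 = 60*p*q - 60*q, LT = p*q.
h_2 = -24*p**2 - 18*p*q + 12*p + 24*q**2 + 6*q + 36, LT = p**2.

S(h_1,h_2): lcm = p**2*q. S = -3/4*p*q**2 - 1/2*p*q + q**3 + 1/4*q**2 + 3/2*q.
  reduce S modulo (h_1, h_2):
  remainder q**3 - 1/2*q**2 + q ≠ 0; add k_3 = q**3 - 1/2*q**2 + q to the basis.

The other S-polynomials (S(h_1,k_3), S(h_2,k_3)) all reduce to 0 modulo the current basis, so we have a Gröbner basis.
Inter-reduce: drop elements whose leading term is divisible by another's, tail-reduce, and make monic.
Reduced Gröbner basis: {p**2 - 1/2*p - q**2 + 1/2*q - 3/2, p*q - q, q**3 - 1/2*q**2 + q}.

These coincide, so the ideals are equal.
The choice of monomial ordering does not affect the verdict — as long as both bases are computed under the same ordering, their equality decides ideal equality.

Yes, the ideals are equal.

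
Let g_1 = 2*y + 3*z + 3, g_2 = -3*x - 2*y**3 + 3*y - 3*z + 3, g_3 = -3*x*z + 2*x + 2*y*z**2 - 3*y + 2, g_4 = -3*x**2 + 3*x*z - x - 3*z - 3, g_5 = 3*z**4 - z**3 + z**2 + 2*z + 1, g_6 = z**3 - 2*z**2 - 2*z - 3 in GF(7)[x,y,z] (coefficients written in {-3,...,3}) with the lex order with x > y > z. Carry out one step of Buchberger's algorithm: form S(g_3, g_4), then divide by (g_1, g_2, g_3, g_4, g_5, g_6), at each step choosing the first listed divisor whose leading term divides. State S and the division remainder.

lcm(LM(g_3), LM(g_4)) = x**2*z.
S = (lcm/LT(g_3))·g_3 − (lcm/LT(g_4))·g_4 = -3*x**2 - 3*x*y*z**2 + x*y + x*z**2 + 2*x*z - 3*x - z**2 - z.
Reduce S modulo (g_1, g_2, g_3, g_4, g_5, g_6) in that order:
  leading term x**2: subtract (x)·g_2 from -3*x**2 - 3*x*y*z**2 + x*y + x*z**2 + 2*x*z - 3*x - z**2 - z → 2*x*y**3 - 3*x*y*z**2 - 2*x*y + x*z**2 - 2*x*z + x - z**2 - z
  leading term x*y**3: subtract (x*y**2)·g_1 from 2*x*y**3 - 3*x*y*z**2 - 2*x*y + x*z**2 - 2*x*z + x - z**2 - z → -3*x*y**2*z - 3*x*y**2 - 3*x*y*z**2 - 2*x*y + x*z**2 - 2*x*z + x - z**2 - z
  leading term x*y**2*z: subtract (2*x*y*z)·g_1 from -3*x*y**2*z - 3*x*y**2 - 3*x*y*z**2 - 2*x*y + x*z**2 - 2*x*z + x - z**2 - z → -3*x*y**2 - 2*x*y*z**2 + x*y*z - 2*x*y + x*z**2 - 2*x*z + x - z**2 - z
  leading term x*y**2: subtract (2*x*y)·g_1 from -3*x*y**2 - 2*x*y*z**2 + x*y*z - 2*x*y + x*z**2 - 2*x*z + x - z**2 - z → -2*x*y*z**2 + 2*x*y*z - x*y + x*z**2 - 2*x*z + x - z**2 - z
  leading term x*y*z**2: subtract (-x*z**2)·g_1 from -2*x*y*z**2 + 2*x*y*z - x*y + x*z**2 - 2*x*z + x - z**2 - z → 2*x*y*z - x*y + 3*x*z**3 - 3*x*z**2 - 2*x*z + x - z**2 - z
  leading term x*y*z: subtract (x*z)·g_1 from 2*x*y*z - x*y + 3*x*z**3 - 3*x*z**2 - 2*x*z + x - z**2 - z → -x*y + 3*x*z**3 + x*z**2 + 2*x*z + x - z**2 - z
  leading term x*y: subtract (3*x)·g_1 from -x*y + 3*x*z**3 + x*z**2 + 2*x*z + x - z**2 - z → 3*x*z**3 + x*z**2 - x - z**2 - z
  leading term x*z**3: subtract (-z**3)·g_2 from 3*x*z**3 + x*z**2 - x - z**2 - z → x*z**2 - x - 2*y**3*z**3 + 3*y*z**3 - 3*z**4 + 3*z**3 - z**2 - z
  leading term x*z**2: subtract (2*z**2)·g_2 from x*z**2 - x - 2*y**3*z**3 + 3*y*z**3 - 3*z**4 + 3*z**3 - z**2 - z → -x - 2*y**3*z**3 - 3*y**3*z**2 + 3*y*z**3 + y*z**2 - 3*z**4 + 2*z**3 - z
  leading term x: subtract (-2)·g_2 from -x - 2*y**3*z**3 - 3*y**3*z**2 + 3*y*z**3 + y*z**2 - 3*z**4 + 2*z**3 - z → -2*y**3*z**3 - 3*y**3*z**2 + 3*y**3 + 3*y*z**3 + y*z**2 - y - 3*z**4 + 2*z**3 - 1
  leading term y**3*z**3: subtract (-y**2*z**3)·g_1 from -2*y**3*z**3 - 3*y**3*z**2 + 3*y**3 + 3*y*z**3 + y*z**2 - y - 3*z**4 + 2*z**3 - 1 → -3*y**3*z**2 + 3*y**3 + 3*y**2*z**4 + 3*y**2*z**3 + 3*y*z**3 + y*z**2 - y - 3*z**4 + 2*z**3 - 1
  leading term y**3*z**2: subtract (2*y**2*z**2)·g_1 from -3*y**3*z**2 + 3*y**3 + 3*y**2*z**4 + 3*y**2*z**3 + 3*y*z**3 + y*z**2 - y - 3*z**4 + 2*z**3 - 1 → 3*y**3 + 3*y**2*z**4 - 3*y**2*z**3 + y**2*z**2 + 3*y*z**3 + y*z**2 - y - 3*z**4 + 2*z**3 - 1
  leading term y**3: subtract (-2*y**2)·g_1 from 3*y**3 + 3*y**2*z**4 - 3*y**2*z**3 + y**2*z**2 + 3*y*z**3 + y*z**2 - y - 3*z**4 + 2*z**3 - 1 → 3*y**2*z**4 - 3*y**2*z**3 + y**2*z**2 - y**2*z - y**2 + 3*y*z**3 + y*z**2 - y - 3*z**4 + 2*z**3 - 1
  leading term y**2*z**4: subtract (-2*y*z**4)·g_1 from 3*y**2*z**4 - 3*y**2*z**3 + y**2*z**2 - y**2*z - y**2 + 3*y*z**3 + y*z**2 - y - 3*z**4 + 2*z**3 - 1 → -3*y**2*z**3 + y**2*z**2 - y**2*z - y**2 - y*z**5 - y*z**4 + 3*y*z**3 + y*z**2 - y - 3*z**4 + 2*z**3 - 1
  leading term y**2*z**3: subtract (2*y*z**3)·g_1 from -3*y**2*z**3 + y**2*z**2 - y**2*z - y**2 - y*z**5 - y*z**4 + 3*y*z**3 + y*z**2 - y - 3*z**4 + 2*z**3 - 1 → y**2*z**2 - y**2*z - y**2 - y*z**5 - 3*y*z**3 + y*z**2 - y - 3*z**4 + 2*z**3 - 1
  leading term y**2*z**2: subtract (-3*y*z**2)·g_1 from y**2*z**2 - y**2*z - y**2 - y*z**5 - 3*y*z**3 + y*z**2 - y - 3*z**4 + 2*z**3 - 1 → -y**2*z - y**2 - y*z**5 - y*z**3 + 3*y*z**2 - y - 3*z**4 + 2*z**3 - 1
  leading term y**2*z: subtract (3*y*z)·g_1 from -y**2*z - y**2 - y*z**5 - y*z**3 + 3*y*z**2 - y - 3*z**4 + 2*z**3 - 1 → -y**2 - y*z**5 - y*z**3 + y*z**2 - 2*y*z - y - 3*z**4 + 2*z**3 - 1
  leading term y**2: subtract (3*y)·g_1 from -y**2 - y*z**5 - y*z**3 + y*z**2 - 2*y*z - y - 3*z**4 + 2*z**3 - 1 → -y*z**5 - y*z**3 + y*z**2 + 3*y*z - 3*y - 3*z**4 + 2*z**3 - 1
  leading term y*z**5: subtract (3*z**5)·g_1 from -y*z**5 - y*z**3 + y*z**2 + 3*y*z - 3*y - 3*z**4 + 2*z**3 - 1 → -y*z**3 + y*z**2 + 3*y*z - 3*y - 2*z**6 - 2*z**5 - 3*z**4 + 2*z**3 - 1
  leading term y*z**3: subtract (3*z**3)·g_1 from -y*z**3 + y*z**2 + 3*y*z - 3*y - 2*z**6 - 2*z**5 - 3*z**4 + 2*z**3 - 1 → y*z**2 + 3*y*z - 3*y - 2*z**6 - 2*z**5 + 2*z**4 - 1
  leading term y*z**2: subtract (-3*z**2)·g_1 from y*z**2 + 3*y*z - 3*y - 2*z**6 - 2*z**5 + 2*z**4 - 1 → 3*y*z - 3*y - 2*z**6 - 2*z**5 + 2*z**4 + 2*z**3 + 2*z**2 - 1
  leading term y*z: subtract (-2*z)·g_1 from 3*y*z - 3*y - 2*z**6 - 2*z**5 + 2*z**4 + 2*z**3 + 2*z**2 - 1 → -3*y - 2*z**6 - 2*z**5 + 2*z**4 + 2*z**3 + z**2 - z - 1
  leading term y: subtract (2)·g_1 from -3*y - 2*z**6 - 2*z**5 + 2*z**4 + 2*z**3 + z**2 - z - 1 → -2*z**6 - 2*z**5 + 2*z**4 + 2*z**3 + z**2
  leading term z**6: subtract (-3*z**2)·g_5 from -2*z**6 - 2*z**5 + 2*z**4 + 2*z**3 + z**2 → 2*z**5 - 2*z**4 + z**3 - 3*z**2
  leading term z**5: subtract (3*z)·g_5 from 2*z**5 - 2*z**4 + z**3 - 3*z**2 → z**4 - 2*z**3 - 2*z**2 - 3*z
  leading term z**4: subtract (-2)·g_5 from z**4 - 2*z**3 - 2*z**2 - 3*z → 3*z**3 + z + 2
  leading term z**3: subtract (3)·g_6 from 3*z**3 + z + 2 → -z**2 - 3
  leading term z**2: no divisor's leading term divides it; move -z**2 to the remainder.
  leading term 1: no divisor's leading term divides it; move -3 to the remainder.
The remainder -z**2 - 3 is nonzero, so it would be added as the next basis element.
This is the inner loop of Buchberger's algorithm — each nonzero remainder becomes a new basis element.

S(g_3, g_4) = -3*x**2 - 3*x*y*z**2 + x*y + x*z**2 + 2*x*z - 3*x - z**2 - z; remainder on division = -z**2 - 3.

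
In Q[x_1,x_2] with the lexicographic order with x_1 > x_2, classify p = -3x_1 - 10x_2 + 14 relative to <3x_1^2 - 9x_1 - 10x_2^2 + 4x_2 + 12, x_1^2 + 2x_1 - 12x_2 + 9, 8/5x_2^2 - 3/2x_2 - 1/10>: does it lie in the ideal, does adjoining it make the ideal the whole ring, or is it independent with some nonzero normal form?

Adjoining -3x_1 - 10x_2 + 14 makes the ideal the whole ring: the system is inconsistent.

First compute the reduced Gröbner basis of I by Buchberger's algorithm.
f_1 = 3x_1^2 - 9x_1 - 10x_2^2 + 4x_2 + 12, LT = x_1^2.
f_2 = x_1^2 + 2x_1 - 12x_2 + 9, LT = x_1^2.
f_3 = 8/5x_2^2 - 3/2x_2 - 1/10, LT = x_2^2.

S(f_1,f_2): lcm = x_1^2. S = -5x_1 - 10/3x_2^2 + 40/3x_2 - 5.
  leading term x_1: no divisor's leading term divides it; move -5x_1 to the remainder.
  leading term x_2^2: subtract (-25/12)·f_3 from -10/3x_2^2 + 40/3x_2 - 5 → 245/24x_2 - 125/24
  leading term x_2: no divisor's leading term divides it; move 245/24x_2 to the remainder.
  leading term 1: no divisor's leading term divides it; move -125/24 to the remainder.
  remainder -5x_1 + 245/24x_2 - 125/24 ≠ 0; add h_4 = -5x_1 + 245/24x_2 - 125/24 to the basis.

S(f_1,h_4): lcm = x_1^2. S = 49/24x_1x_2 - 97/24x_1 - 10/3x_2^2 + 4/3x_2 + 4.
  leading term x_1x_2: subtract (-49/120x_2)·h_4 from 49/24x_1x_2 - 97/24x_1 - 10/3x_2^2 + 4/3x_2 + 4 → -97/24x_1 + 481/576x_2^2 - 457/576x_2 + 4
  leading term x_1: subtract (97/120)·h_4 from -97/24x_1 + 481/576x_2^2 - 457/576x_2 + 4 → 481/576x_2^2 - 2605/288x_2 + 4729/576
  leading term x_2^2: subtract (2405/4608)·f_3 from 481/576x_2^2 - 2605/288x_2 + 4729/576 → -76145/9216x_2 + 76145/9216
  leading term x_2: no divisor's leading term divides it; move -76145/9216x_2 to the remainder.
  leading term 1: no divisor's leading term divides it; move 76145/9216 to the remainder.
  remainder -76145/9216x_2 + 76145/9216 ≠ 0; add h_5 = -76145/9216x_2 + 76145/9216 to the basis.

The other S-polynomials (S(f_1,f_3), S(f_2,f_3), S(f_2,h_4), S(f_3,h_4), S(f_1,h_5), S(f_2,h_5), S(f_3,h_5), S(h_4,h_5)) all reduce to 0 modulo the current basis, so we have a Gröbner basis.
Inter-reduce: drop elements whose leading term is divisible by another's, tail-reduce, and make monic.
Reduced Gröbner basis: {x_1 - 1, x_2 - 1}.
Label its elements g_1 = x_1 - 1, g_2 = x_2 - 1.

Reduce p = -3x_1 - 10x_2 + 14 modulo G:
  leading term x_1: subtract (-3)·g_1 from -3x_1 - 10x_2 + 14 → -10x_2 + 11
  leading term x_2: subtract (-10)·g_2 from -10x_2 + 11 → 1
  leading term 1: no divisor's leading term divides it; move 1 to the remainder.
  normal form = 1.
The normal form is nonzero, so p ∉ I. Since p minus its normal form lies in I, I + (p) = I + (r) where r = 1; decide whether this ideal is the whole ring.
Here r = 1 is a nonzero constant, hence a unit: 1 ∈ I + (p), the Gröbner basis of I + (p) is {1}, and the enlarged system has no common solution — adjoining p is inconsistent.

The remainder on division by a Gröbner basis is unique — it is the normal form.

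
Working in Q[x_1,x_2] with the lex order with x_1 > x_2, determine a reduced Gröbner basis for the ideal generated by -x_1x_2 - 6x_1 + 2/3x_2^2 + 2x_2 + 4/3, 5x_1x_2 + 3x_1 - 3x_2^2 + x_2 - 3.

G = {x_1 - 1/81x_2^2 - 11/27x_2 - 11/81, x_2^3 - 15x_2^2 + 47x_2 - 42}

f_1 = -x_1x_2 - 6x_1 + 2/3x_2^2 + 2x_2 + 4/3, LT = x_1x_2.
f_2 = 5x_1x_2 + 3x_1 - 3x_2^2 + x_2 - 3, LT = x_1x_2.

S(f_1,f_2): lcm = x_1x_2. S = 27/5x_1 - 1/15x_2^2 - 11/5x_2 - 11/15.
  leading term x_1: no divisor's leading term divides it; move 27/5x_1 to the remainder.
  leading term x_2^2: no divisor's leading term divides it; move -1/15x_2^2 to the remainder.
  leading term x_2: no divisor's leading term divides it; move -11/5x_2 to the remainder.
  leading term 1: no divisor's leading term divides it; move -11/15 to the remainder.
  remainder 27/5x_1 - 1/15x_2^2 - 11/5x_2 - 11/15 ≠ 0; add g_3 = 27/5x_1 - 1/15x_2^2 - 11/5x_2 - 11/15 to the basis.

S(f_1,g_3): lcm = x_1x_2. S = 6x_1 + 1/81x_2^3 - 7/27x_2^2 - 151/81x_2 - 4/3.
  leading term x_1: subtract (10/9)·g_3 from 6x_1 + 1/81x_2^3 - 7/27x_2^2 - 151/81x_2 - 4/3 → 1/81x_2^3 - 5/27x_2^2 + 47/81x_2 - 14/27
  leading term x_2^3: no divisor's leading term divides it; move 1/81x_2^3 to the remainder.
  leading term x_2^2: no divisor's leading term divides it; move -5/27x_2^2 to the remainder.
  leading term x_2: no divisor's leading term divides it; move 47/81x_2 to the remainder.
  leading term 1: no divisor's leading term divides it; move -14/27 to the remainder.
  remainder 1/81x_2^3 - 5/27x_2^2 + 47/81x_2 - 14/27 ≠ 0; add g_4 = 1/81x_2^3 - 5/27x_2^2 + 47/81x_2 - 14/27 to the basis.

The other S-polynomials (S(f_2,g_3), S(f_1,g_4), S(f_2,g_4), S(g_3,g_4)) all reduce to 0 modulo the current basis, so we have a Gröbner basis.
Inter-reduce: drop elements whose leading term is divisible by another's, tail-reduce, and make monic.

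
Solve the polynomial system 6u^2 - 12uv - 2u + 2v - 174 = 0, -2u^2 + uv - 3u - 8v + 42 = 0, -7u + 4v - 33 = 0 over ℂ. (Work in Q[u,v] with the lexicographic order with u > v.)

Compute a lex Gröbner basis by Buchberger's algorithm.
f_1 = 6u^2 - 12uv - 2u + 2v - 174, LT = u^2.
f_2 = -2u^2 + uv - 3u - 8v + 42, LT = u^2.
f_3 = -7u + 4v - 33, LT = u.

S(f_1,f_2): lcm = u^2. S = -3/2uv - 11/6u - 11/3v - 8.
  reduce S modulo (f_1, f_2, f_3):
  remainder -6/7v^2 + 33/14v + 9/14 ≠ 0; add h_4 = -6/7v^2 + 33/14v + 9/14 to the basis.

S(f_1,f_3): lcm = u^2. S = -10/7uv - 106/21u + 1/3v - 29.
  reduce S modulo (f_1, f_2, f_3, h_4):
  remainder 95/49v - 285/49 ≠ 0; add h_5 = 95/49v - 285/49 to the basis.

The other S-polynomials (S(f_2,f_3), S(f_1,h_4), S(f_2,h_4), S(f_3,h_4), S(f_1,h_5), S(f_2,h_5), S(f_3,h_5), S(h_4,h_5)) all reduce to 0 modulo the current basis, so we have a Gröbner basis.
Inter-reduce: drop elements whose leading term is divisible by another's, tail-reduce, and make monic.
Reduced Gröbner basis: {u + 3, v - 3}.

The lex basis is triangular: the last element involves only v. Solving v - 3 = 0 gives v ∈ {3}; substituting each value into the earlier elements determines the remaining variables.
  v = 3: the earlier basis element becomes u + 3 = 0, giving u = -3 — point (-3, 3).
This is the nonlinear analogue of row-reducing a linear system.

{(-3, 3)}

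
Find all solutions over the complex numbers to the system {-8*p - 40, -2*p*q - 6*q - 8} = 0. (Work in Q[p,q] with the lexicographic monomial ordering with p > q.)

Compute a lex Gröbner basis by Buchberger's algorithm.
f_1 = -8*p - 40, LT = p.
f_2 = -2*p*q - 6*q - 8, LT = p*q.

S(f_1,f_2): lcm = p*q. S = 2*q - 4.
  leading term q: no divisor's leading term divides it; move 2*q to the remainder.
  leading term 1: no divisor's leading term divides it; move -4 to the remainder.
  remainder 2*q - 4 ≠ 0; add h_3 = 2*q - 4 to the basis.

The other S-polynomials (S(f_1,h_3), S(f_2,h_3)) all reduce to 0 modulo the current basis, so we have a Gröbner basis.
Inter-reduce: drop elements whose leading term is divisible by another's, tail-reduce, and make monic.
Reduced Gröbner basis: {p + 5, q - 2}.

From the last basis element, q - 2 = 0, so q takes values in {2}. Each choice, substituted upward through the basis, yields the corresponding point(s) of the solution set.
  q = 2: the earlier basis element becomes p + 5 = 0, giving p = -5 — point (-5, 2).
Substituting each solution back into the original system confirms all equations vanish.
This is the nonlinear analogue of row-reducing a linear system.

{(-5, 2)}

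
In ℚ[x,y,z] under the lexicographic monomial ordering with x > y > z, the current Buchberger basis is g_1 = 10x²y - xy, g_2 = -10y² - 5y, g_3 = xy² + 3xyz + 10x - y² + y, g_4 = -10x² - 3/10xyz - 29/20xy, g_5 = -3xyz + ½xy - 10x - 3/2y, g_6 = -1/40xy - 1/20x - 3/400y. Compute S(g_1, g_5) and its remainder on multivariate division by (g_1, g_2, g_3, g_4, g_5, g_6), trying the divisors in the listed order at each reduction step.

S(g_1, g_5) = ⅙x²y - 10/3x² - 1/10xyz - ½xy; remainder on division = 0.

lcm(LM(g_1), LM(g_5)) = x²yz.
S = (lcm/LT(g_1))·g_1 − (lcm/LT(g_5))·g_5 = ⅙x²y - 10/3x² - 1/10xyz - ½xy.
Reduce S modulo (g_1, g_2, g_3, g_4, g_5, g_6) in that order:
  leading term x²y: subtract (1/60)·g_1 from ⅙x²y - 10/3x² - 1/10xyz - ½xy → -10/3x² - 1/10xyz - 29/60xy
  leading term x²: subtract (⅓)·g_4 from -10/3x² - 1/10xyz - 29/60xy → 0
The remainder is 0, so this S-polynomial contributes no new basis element.
An S-polynomial is built so that the two leading terms cancel; whether anything survives reduction is exactly the Gröbner-basis criterion.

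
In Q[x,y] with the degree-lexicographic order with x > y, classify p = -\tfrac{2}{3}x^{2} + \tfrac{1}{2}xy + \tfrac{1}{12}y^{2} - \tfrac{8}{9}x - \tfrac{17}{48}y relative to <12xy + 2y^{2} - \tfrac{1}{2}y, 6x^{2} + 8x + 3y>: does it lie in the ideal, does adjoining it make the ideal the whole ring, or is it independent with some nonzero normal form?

First compute the reduced Gröbner basis of I by Buchberger's algorithm.
f_1 = 12xy + 2y^{2} - \tfrac{1}{2}y, LT = xy.
f_2 = 6x^{2} + 8x + 3y, LT = x^{2}.

S(f_1,f_2): lcm = x^{2}y. S = \tfrac{1}{6}xy^{2} - \tfrac{11}{8}xy - \tfrac{1}{2}y^{2}.
  reduce S modulo (f_1, f_2):
  remainder -\tfrac{1}{36}y^{3} - \tfrac{19}{72}y^{2} - \tfrac{11}{192}y ≠ 0; add h_3 = -\tfrac{1}{36}y^{3} - \tfrac{19}{72}y^{2} - \tfrac{11}{192}y to the basis.

The other S-polynomials (S(f_1,h_3), S(f_2,h_3)) all reduce to 0 modulo the current basis, so we have a Gröbner basis.
Inter-reduce: drop elements whose leading term is divisible by another's, tail-reduce, and make monic.
Reduced Gröbner basis: {y^{3} + \tfrac{19}{2}y^{2} + \tfrac{33}{16}y, x^{2} + \tfrac{4}{3}x + \tfrac{1}{2}y, xy + \tfrac{1}{6}y^{2} - \tfrac{1}{24}y}.
Label its elements g_1 = y^{3} + \tfrac{19}{2}y^{2} + \tfrac{33}{16}y, g_2 = x^{2} + \tfrac{4}{3}x + \tfrac{1}{2}y, g_3 = xy + \tfrac{1}{6}y^{2} - \tfrac{1}{24}y.

Reduce p = -\tfrac{2}{3}x^{2} + \tfrac{1}{2}xy + \tfrac{1}{12}y^{2} - \tfrac{8}{9}x - \tfrac{17}{48}y modulo G:
  leading term x^{2}: subtract (-\tfrac{2}{3})·g_2 from -\tfrac{2}{3}x^{2} + \tfrac{1}{2}xy + \tfrac{1}{12}y^{2} - \tfrac{8}{9}x - \tfrac{17}{48}y → \tfrac{1}{2}xy + \tfrac{1}{12}y^{2} - \tfrac{1}{48}y
  leading term xy: subtract (\tfrac{1}{2})·g_3 from \tfrac{1}{2}xy + \tfrac{1}{12}y^{2} - \tfrac{1}{48}y → 0
  normal form = 0.
Since the normal form is 0, p ∈ I.

-\tfrac{2}{3}x^{2} + \tfrac{1}{2}xy + \tfrac{1}{12}y^{2} - \tfrac{8}{9}x - \tfrac{17}{48}y lies in I (it reduces to 0).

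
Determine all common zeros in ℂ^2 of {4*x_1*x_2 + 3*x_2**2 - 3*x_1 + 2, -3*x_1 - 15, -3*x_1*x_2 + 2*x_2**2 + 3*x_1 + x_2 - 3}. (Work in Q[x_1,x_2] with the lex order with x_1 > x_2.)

{(-5, 1)}

Compute a lex Gröbner basis by Buchberger's algorithm.
f_1 = 4*x_1*x_2 - 3*x_1 + 3*x_2**2 + 2, LT = x_1*x_2.
f_2 = -3*x_1 - 15, LT = x_1.
f_3 = -3*x_1*x_2 + 3*x_1 + 2*x_2**2 + x_2 - 3, LT = x_1*x_2.

S(f_1,f_2): lcm = x_1*x_2. S = -3/4*x_1 + 3/4*x_2**2 - 5*x_2 + 1/2.
  reduce S modulo (f_1, f_2, f_3):
  remainder 3/4*x_2**2 - 5*x_2 + 17/4 ≠ 0; add h_4 = 3/4*x_2**2 - 5*x_2 + 17/4 to the basis.

S(f_1,f_3): lcm = x_1*x_2. S = 1/4*x_1 + 17/12*x_2**2 + 1/3*x_2 - 1/2.
  reduce S modulo (f_1, f_2, f_3, h_4):
  remainder 88/9*x_2 - 88/9 ≠ 0; add h_5 = 88/9*x_2 - 88/9 to the basis.

The other S-polynomials (S(f_2,f_3), S(f_1,h_4), S(f_2,h_4), S(f_3,h_4), S(f_1,h_5), S(f_2,h_5), S(f_3,h_5), S(h_4,h_5)) all reduce to 0 modulo the current basis, so we have a Gröbner basis.
Inter-reduce: drop elements whose leading term is divisible by another's, tail-reduce, and make monic.
Reduced Gröbner basis: {x_1 + 5, x_2 - 1}.

Elimination: the polynomial x_2 - 1 lies in the elimination ideal for x_2, so x_2 ∈ {1}. For each such x_2, the remaining basis elements (now univariate) give the rest of the solution.
  x_2 = 1: the earlier basis element becomes x_1 + 5 = 0, giving x_1 = -5 — point (-5, 1).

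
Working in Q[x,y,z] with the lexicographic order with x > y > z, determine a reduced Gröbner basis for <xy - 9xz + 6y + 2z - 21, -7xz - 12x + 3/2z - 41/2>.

f_1 = xy - 9xz + 6y + 2z - 21, LT = xy.
f_2 = -7xz - 12x + 3/2z - 41/2, LT = xz.

S(f_1,f_2): lcm = xyz. S = -12/7xy - 9xz^2 + 87/14yz - 41/14y + 2z^2 - 21z.
  leading term xy: subtract (-12/7)·f_1 from -12/7xy - 9xz^2 + 87/14yz - 41/14y + 2z^2 - 21z → -9xz^2 - 108/7xz + 87/14yz + 103/14y + 2z^2 - 123/7z - 36
  leading term xz^2: subtract (9/7z)·f_2 from -9xz^2 - 108/7xz + 87/14yz + 103/14y + 2z^2 - 123/7z - 36 → 87/14yz + 103/14y + 1/14z^2 + 123/14z - 36
  leading term yz: no divisor's leading term divides it; move 87/14yz to the remainder.
  leading term y: no divisor's leading term divides it; move 103/14y to the remainder.
  leading term z^2: no divisor's leading term divides it; move 1/14z^2 to the remainder.
  leading term z: no divisor's leading term divides it; move 123/14z to the remainder.
  leading term 1: no divisor's leading term divides it; move -36 to the remainder.
  remainder 87/14yz + 103/14y + 1/14z^2 + 123/14z - 36 ≠ 0; add g_3 = 87/14yz + 103/14y + 1/14z^2 + 123/14z - 36 to the basis.

The other S-polynomials (S(f_1,g_3), S(f_2,g_3)) all reduce to 0 modulo the current basis, so we have a Gröbner basis.

G = {xy + 108/7x + 6y + 1/14z + 75/14, xz + 12/7x - 3/14z + 41/14, yz + 103/87y + 1/87z^2 + 41/29z - 168/29}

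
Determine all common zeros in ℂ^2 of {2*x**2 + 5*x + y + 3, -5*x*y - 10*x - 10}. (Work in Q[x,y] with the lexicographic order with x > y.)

{(1/2, -6), (-2, -1), (-1, 0)}

Compute a lex Gröbner basis by Buchberger's algorithm.
f_1 = 2*x**2 + 5*x + y + 3, LT = x**2.
f_2 = -5*x*y - 10*x - 10, LT = x*y.

S(f_1,f_2): lcm = x**2*y. S = -2*x**2 + 5/2*x*y - 2*x + 1/2*y**2 + 3/2*y.
  reduce S modulo (f_1, f_2):
  remainder -2*x + 1/2*y**2 + 5/2*y - 2 ≠ 0; add h_3 = -2*x + 1/2*y**2 + 5/2*y - 2 to the basis.

S(f_2,h_3): lcm = x*y. S = 2*x + 1/4*y**3 + 5/4*y**2 - y + 2.
  reduce S modulo (f_1, f_2, h_3):
  remainder 1/4*y**3 + 7/4*y**2 + 3/2*y ≠ 0; add h_4 = 1/4*y**3 + 7/4*y**2 + 3/2*y to the basis.

The other S-polynomials (S(f_1,h_3), S(f_1,h_4), S(f_2,h_4), S(h_3,h_4)) all reduce to 0 modulo the current basis, so we have a Gröbner basis.
Inter-reduce: drop elements whose leading term is divisible by another's, tail-reduce, and make monic.
Reduced Gröbner basis: {x - 1/4*y**2 - 5/4*y + 1, y**3 + 7*y**2 + 6*y}.

Elimination: the polynomial y**3 + 7*y**2 + 6*y lies in the elimination ideal for y, so y ∈ {-6, -1, 0}. For each such y, the remaining basis elements (now univariate) give the rest of the solution.
  y = -6: the earlier basis element becomes x - 1/2 = 0, giving x = 1/2 — point (1/2, -6).
  y = -1: the earlier basis element becomes x + 2 = 0, giving x = -2 — point (-2, -1).
  y = 0: the earlier basis element becomes x + 1 = 0, giving x = -1 — point (-1, 0).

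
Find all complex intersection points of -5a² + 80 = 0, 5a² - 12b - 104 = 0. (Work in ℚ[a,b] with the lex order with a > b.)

{(-4, -2), (4, -2)}

Compute a lex Gröbner basis by Buchberger's algorithm.
f_1 = -5a² + 80, LT = a².
f_2 = 5a² - 12b - 104, LT = a².

S(f_1,f_2): lcm = a². S = 12/5b + 24/5.
  reduce S modulo (f_1, f_2):
  remainder 12/5b + 24/5 ≠ 0; add h_3 = 12/5b + 24/5 to the basis.

The other S-polynomials (S(f_1,h_3), S(f_2,h_3)) all reduce to 0 modulo the current basis, so we have a Gröbner basis.
Inter-reduce: drop elements whose leading term is divisible by another's, tail-reduce, and make monic.
Reduced Gröbner basis: {a² - 16, b + 2}.

Elimination: the polynomial b + 2 lies in the elimination ideal for b, so b ∈ {-2}. For each such b, the remaining basis elements (now univariate) give the rest of the solution.
  b = -2: the earlier basis element becomes a² - 16 = 0, giving a = -4, 4 — points (-4, -2), (4, -2).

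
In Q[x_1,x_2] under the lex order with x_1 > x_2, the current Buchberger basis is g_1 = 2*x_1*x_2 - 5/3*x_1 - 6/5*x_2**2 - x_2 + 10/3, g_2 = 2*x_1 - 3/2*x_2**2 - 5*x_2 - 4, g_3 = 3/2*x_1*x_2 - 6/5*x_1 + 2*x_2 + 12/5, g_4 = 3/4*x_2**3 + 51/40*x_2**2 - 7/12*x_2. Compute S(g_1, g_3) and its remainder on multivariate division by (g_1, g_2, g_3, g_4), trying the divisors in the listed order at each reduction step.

lcm(LM(g_1), LM(g_3)) = x_1*x_2.
S = (lcm/LT(g_1))·g_1 − (lcm/LT(g_3))·g_3 = -1/30*x_1 - 3/5*x_2**2 - 11/6*x_2 + 1/15.
Reduce S modulo (g_1, g_2, g_3, g_4) in that order:
  leading term x_1: subtract (-1/60)·g_2 from -1/30*x_1 - 3/5*x_2**2 - 11/6*x_2 + 1/15 → -5/8*x_2**2 - 23/12*x_2
  leading term x_2**2: no divisor's leading term divides it; move -5/8*x_2**2 to the remainder.
  leading term x_2: no divisor's leading term divides it; move -23/12*x_2 to the remainder.
The remainder -5/8*x_2**2 - 23/12*x_2 is nonzero, so it would be added as the next basis element.

S(g_1, g_3) = -1/30*x_1 - 3/5*x_2**2 - 11/6*x_2 + 1/15; remainder on division = -5/8*x_2**2 - 23/12*x_2.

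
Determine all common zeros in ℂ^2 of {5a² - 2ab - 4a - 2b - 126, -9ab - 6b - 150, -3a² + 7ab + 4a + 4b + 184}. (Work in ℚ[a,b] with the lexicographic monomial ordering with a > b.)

Compute a lex Gröbner basis by Buchberger's algorithm.
f_1 = 5a² - 2ab - 4a - 2b - 126, LT = a².
f_2 = -9ab - 6b - 150, LT = ab.
f_3 = -3a² + 7ab + 4a + 4b + 184, LT = a².

S(f_1,f_2): lcm = a²b. S = -⅖ab² - 22/15ab - 50/3a - ⅖b² - 126/5b.
  reduce S modulo (f_1, f_2, f_3):
  remainder -50/3a - 2/15b² - 158/9b + 220/9 ≠ 0; add h_4 = -50/3a - 2/15b² - 158/9b + 220/9 to the basis.

S(f_1,f_3): lcm = a². S = 29/15ab + 8/15a + 14/15b + 542/15.
  reduce S modulo (f_1, f_2, f_3, h_4):
  remainder -8/1875b² - 344/375b + 352/75 ≠ 0; add h_5 = -8/1875b² - 344/375b + 352/75 to the basis.

S(f_2,f_3): lcm = a²b. S = 7/3ab² + 2ab + 50/3a + 4/3b² + 184/3b.
  reduce S modulo (f_1, f_2, f_3, h_4, h_5):
  remainder 80b - 400 ≠ 0; add h_6 = 80b - 400 to the basis.

The other S-polynomials (S(f_1,h_4), S(f_2,h_4), S(f_3,h_4), S(f_1,h_5), S(f_2,h_5), S(f_3,h_5), S(h_4,h_5), S(f_1,h_6), S(f_2,h_6), S(f_3,h_6), S(h_4,h_6), S(h_5,h_6)) all reduce to 0 modulo the current basis, so we have a Gröbner basis.
Inter-reduce: drop elements whose leading term is divisible by another's, tail-reduce, and make monic.
Reduced Gröbner basis: {a + 4, b - 5}.

Since the basis is lex-ordered, b - 5 is univariate in b. Its roots are {5}. Back-substituting each root into the other basis elements fixes the other coordinates.
  b = 5: the earlier basis element becomes a + 4 = 0, giving a = -4 — point (-4, 5).

{(-4, 5)}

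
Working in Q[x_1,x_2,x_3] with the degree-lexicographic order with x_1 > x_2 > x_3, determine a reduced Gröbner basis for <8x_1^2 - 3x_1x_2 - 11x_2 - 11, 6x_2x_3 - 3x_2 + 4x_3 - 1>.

G = {x_1^2 - 3/8x_1x_2 - 11/8x_2 - 11/8, x_2x_3 - 1/2x_2 + 2/3x_3 - 1/6}

The reduced Gröbner basis is the canonical form of the ideal for this ordering.

f_1 = 8x_1^2 - 3x_1x_2 - 11x_2 - 11, LT = x_1^2.
f_2 = 6x_2x_3 - 3x_2 + 4x_3 - 1, LT = x_2x_3.

S(f_1,f_2): leading monomials are coprime, so the S-polynomial reduces to 0 (Buchberger's first criterion).
Every S-polynomial of the final basis reduces to 0, so we have a Gröbner basis.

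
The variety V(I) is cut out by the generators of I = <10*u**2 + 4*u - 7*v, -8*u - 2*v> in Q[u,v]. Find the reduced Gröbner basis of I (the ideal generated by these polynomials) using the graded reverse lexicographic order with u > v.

This is the nonlinear analogue of row-reducing a linear system.

f_1 = 10*u**2 + 4*u - 7*v, LT = u**2.
f_2 = -8*u - 2*v, LT = u.

S(f_1,f_2): lcm = u**2. S = -1/4*u*v + 2/5*u - 7/10*v.
  leading term u*v: subtract (1/32*v)·f_2 from -1/4*u*v + 2/5*u - 7/10*v → 1/16*v**2 + 2/5*u - 7/10*v
  leading term v**2: no divisor's leading term divides it; move 1/16*v**2 to the remainder.
  leading term u: subtract (-1/20)·f_2 from 2/5*u - 7/10*v → -4/5*v
  leading term v: no divisor's leading term divides it; move -4/5*v to the remainder.
  remainder 1/16*v**2 - 4/5*v ≠ 0; add g_3 = 1/16*v**2 - 4/5*v to the basis.

The other S-polynomials (S(f_1,g_3), S(f_2,g_3)) all reduce to 0 modulo the current basis, so we have a Gröbner basis.
Inter-reduce: drop elements whose leading term is divisible by another's, tail-reduce, and make monic.

G = {v**2 - 64/5*v, u + 1/4*v}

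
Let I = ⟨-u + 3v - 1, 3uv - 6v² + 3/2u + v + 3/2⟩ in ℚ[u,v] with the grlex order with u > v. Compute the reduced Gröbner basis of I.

The reduced Gröbner basis is the canonical form of the ideal for this ordering.

f_1 = -u + 3v - 1, LT = u.
f_2 = 3uv - 6v² + 3/2u + v + 3/2, LT = uv.

S(f_1,f_2): lcm = uv. S = -v² - ½u + ⅔v - ½.
  leading term v²: no divisor's leading term divides it; move -v² to the remainder.
  leading term u: subtract (½)·f_1 from -½u + ⅔v - ½ → -⅚v
  leading term v: no divisor's leading term divides it; move -⅚v to the remainder.
  remainder -v² - ⅚v ≠ 0; add g_3 = -v² - ⅚v to the basis.

The other S-polynomials (S(f_1,g_3), S(f_2,g_3)) all reduce to 0 modulo the current basis, so we have a Gröbner basis.
Inter-reduce: drop elements whose leading term is divisible by another's, tail-reduce, and make monic.

G = {v² + ⅚v, u - 3v + 1}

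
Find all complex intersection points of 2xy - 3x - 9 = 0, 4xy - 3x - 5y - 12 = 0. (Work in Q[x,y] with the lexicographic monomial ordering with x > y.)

Compute a lex Gröbner basis by Buchberger's algorithm.
f_1 = 2xy - 3x - 9, LT = xy.
f_2 = 4xy - 3x - 5y - 12, LT = xy.

S(f_1,f_2): lcm = xy. S = -3/4x + 5/4y - 3/2.
  leading term x: no divisor's leading term divides it; move -3/4x to the remainder.
  leading term y: no divisor's leading term divides it; move 5/4y to the remainder.
  leading term 1: no divisor's leading term divides it; move -3/2 to the remainder.
  remainder -3/4x + 5/4y - 3/2 ≠ 0; add h_3 = -3/4x + 5/4y - 3/2 to the basis.

S(f_1,h_3): lcm = xy. S = -3/2x + 5/3y^2 - 2y - 9/2.
  leading term x: subtract (2)·h_3 from -3/2x + 5/3y^2 - 2y - 9/2 → 5/3y^2 - 9/2y - 3/2
  leading term y^2: no divisor's leading term divides it; move 5/3y^2 to the remainder.
  leading term y: no divisor's leading term divides it; move -9/2y to the remainder.
  leading term 1: no divisor's leading term divides it; move -3/2 to the remainder.
  remainder 5/3y^2 - 9/2y - 3/2 ≠ 0; add h_4 = 5/3y^2 - 9/2y - 3/2 to the basis.

The other S-polynomials (S(f_2,h_3), S(f_1,h_4), S(f_2,h_4), S(h_3,h_4)) all reduce to 0 modulo the current basis, so we have a Gröbner basis.
Inter-reduce: drop elements whose leading term is divisible by another's, tail-reduce, and make monic.
Reduced Gröbner basis: {x - 5/3y + 2, y^2 - 27/10y - 9/10}.

A lex Gröbner basis eliminates variables successively. Here y^2 - 27/10y - 9/10 depends only on y, with roots {-3/10, 3}; lifting each root through the earlier basis elements recovers the full solutions.
  y = -3/10: the earlier basis element becomes x + 5/2 = 0, giving x = -5/2 — point (-5/2, -3/10).
  y = 3: the earlier basis element becomes x - 3 = 0, giving x = 3 — point (3, 3).
Each listed point satisfies every original equation (direct substitution).

{(-5/2, -3/10), (3, 3)}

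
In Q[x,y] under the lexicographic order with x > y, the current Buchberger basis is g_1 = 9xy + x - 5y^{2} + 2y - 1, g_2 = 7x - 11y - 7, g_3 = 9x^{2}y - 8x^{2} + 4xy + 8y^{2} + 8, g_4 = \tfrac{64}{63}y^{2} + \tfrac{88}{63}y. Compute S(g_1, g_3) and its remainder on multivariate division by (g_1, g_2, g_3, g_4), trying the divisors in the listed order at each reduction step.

lcm(LM(g_1), LM(g_3)) = x^{2}y.
S = (lcm/LT(g_1))·g_1 − (lcm/LT(g_3))·g_3 = x^{2} - \tfrac{5}{9}xy^{2} - \tfrac{2}{9}xy - \tfrac{1}{9}x - \tfrac{8}{9}y^{2} - \tfrac{8}{9}.
Reduce S modulo (g_1, g_2, g_3, g_4) in that order:
  leading term x^{2}: subtract (\tfrac{1}{7}x)·g_2 from x^{2} - \tfrac{5}{9}xy^{2} - \tfrac{2}{9}xy - \tfrac{1}{9}x - \tfrac{8}{9}y^{2} - \tfrac{8}{9} → -\tfrac{5}{9}xy^{2} + \tfrac{85}{63}xy + \tfrac{8}{9}x - \tfrac{8}{9}y^{2} - \tfrac{8}{9}
  leading term xy^{2}: subtract (-\tfrac{5}{81}y)·g_1 from -\tfrac{5}{9}xy^{2} + \tfrac{85}{63}xy + \tfrac{8}{9}x - \tfrac{8}{9}y^{2} - \tfrac{8}{9} → \tfrac{800}{567}xy + \tfrac{8}{9}x - \tfrac{25}{81}y^{3} - \tfrac{62}{81}y^{2} - \tfrac{5}{81}y - \tfrac{8}{9}
  leading term xy: subtract (\tfrac{800}{5103})·g_1 from \tfrac{800}{567}xy + \tfrac{8}{9}x - \tfrac{25}{81}y^{3} - \tfrac{62}{81}y^{2} - \tfrac{5}{81}y - \tfrac{8}{9} → \tfrac{3736}{5103}x - \tfrac{25}{81}y^{3} + \tfrac{94}{5103}y^{2} - \tfrac{1915}{5103}y - \tfrac{3736}{5103}
  leading term x: subtract (\tfrac{3736}{35721})·g_2 from \tfrac{3736}{5103}x - \tfrac{25}{81}y^{3} + \tfrac{94}{5103}y^{2} - \tfrac{1915}{5103}y - \tfrac{3736}{5103} → -\tfrac{25}{81}y^{3} + \tfrac{94}{5103}y^{2} + \tfrac{27691}{35721}y
  leading term y^{3}: subtract (-\tfrac{175}{576}y)·g_4 from -\tfrac{25}{81}y^{3} + \tfrac{94}{5103}y^{2} + \tfrac{27691}{35721}y → \tfrac{18077}{40824}y^{2} + \tfrac{27691}{35721}y
  leading term y^{2}: subtract (\tfrac{18077}{41472})·g_4 from \tfrac{18077}{40824}y^{2} + \tfrac{27691}{35721}y → \tfrac{1565}{9408}y
  leading term y: no divisor's leading term divides it; move \tfrac{1565}{9408}y to the remainder.
The remainder \tfrac{1565}{9408}y is nonzero, so it would be added as the next basis element.

S(g_1, g_3) = x^{2} - \tfrac{5}{9}xy^{2} - \tfrac{2}{9}xy - \tfrac{1}{9}x - \tfrac{8}{9}y^{2} - \tfrac{8}{9}; remainder on division = \tfrac{1565}{9408}y.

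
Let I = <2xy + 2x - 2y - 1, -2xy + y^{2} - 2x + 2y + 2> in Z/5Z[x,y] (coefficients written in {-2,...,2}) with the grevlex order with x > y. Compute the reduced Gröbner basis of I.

G = {y^{2} + 1, x + y - 2}

f_1 = 2xy + 2x - 2y - 1, LT = xy.
f_2 = -2xy + y^{2} - 2x + 2y + 2, LT = xy.

S(f_1,f_2): lcm = xy. S = -2y^{2} - 2.
  reduce S modulo (f_1, f_2):
  remainder -2y^{2} - 2 ≠ 0; add g_3 = -2y^{2} - 2 to the basis.

S(f_1,g_3): lcm = xy^{2}. S = xy - y^{2} - x + 2y.
  reduce S modulo (f_1, f_2, g_3):
  remainder -2x - 2y - 1 ≠ 0; add g_4 = -2x - 2y - 1 to the basis.

The other S-polynomials (S(f_2,g_3), S(f_1,g_4), S(f_2,g_4), S(g_3,g_4)) all reduce to 0 modulo the current basis, so we have a Gröbner basis.
Inter-reduce: drop elements whose leading term is divisible by another's, tail-reduce, and make monic.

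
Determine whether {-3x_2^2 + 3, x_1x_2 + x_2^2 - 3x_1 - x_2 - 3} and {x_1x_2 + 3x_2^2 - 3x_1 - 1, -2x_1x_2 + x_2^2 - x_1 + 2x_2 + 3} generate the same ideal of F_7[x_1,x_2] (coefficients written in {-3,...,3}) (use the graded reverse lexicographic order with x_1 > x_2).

No, the ideals differ.

Two ideals are equal iff their reduced Gröbner bases coincide (the reduced basis is unique for a fixed ordering).
Buchberger on the first generating set:
f_1 = -3x_2^2 + 3, LT = x_2^2.
f_2 = x_1x_2 + x_2^2 - 3x_1 - x_2 - 3, LT = x_1x_2.

S(f_1,f_2): lcm = x_1x_2^2. S = -x_2^3 + 3x_1x_2 + x_2^2 - x_1 + 3x_2.
  leading term x_2^3: subtract (-2x_2)·f_1 from -x_2^3 + 3x_1x_2 + x_2^2 - x_1 + 3x_2 → 3x_1x_2 + x_2^2 - x_1 + 2x_2
  leading term x_1x_2: subtract (3)·f_2 from 3x_1x_2 + x_2^2 - x_1 + 2x_2 → -2x_2^2 + x_1 - 2x_2 + 2
  leading term x_2^2: subtract (3)·f_1 from -2x_2^2 + x_1 - 2x_2 + 2 → x_1 - 2x_2
  leading term x_1: no divisor's leading term divides it; move x_1 to the remainder.
  leading term x_2: no divisor's leading term divides it; move -2x_2 to the remainder.
  remainder x_1 - 2x_2 ≠ 0; add g_3 = x_1 - 2x_2 to the basis.

S(f_1,g_3): leading monomials are coprime, so the S-polynomial reduces to 0 (Buchberger's first criterion).
S(f_2,g_3): lcm = x_1x_2. S = 3x_2^2 - 3x_1 - x_2 - 3.
  leading term x_2^2: subtract (-1)·f_1 from 3x_2^2 - 3x_1 - x_2 - 3 → -3x_1 - x_2
  leading term x_1: subtract (-3)·g_3 from -3x_1 - x_2 → 0
  remainder 0.

Every S-polynomial of the final basis reduces to 0, so we have a Gröbner basis.
Inter-reduce: drop elements whose leading term is divisible by another's, tail-reduce, and make monic.
Reduced Gröbner basis: {x_2^2 - 1, x_1 - 2x_2}.

Buchberger on the second generating set:
h_1 = x_1x_2 + 3x_2^2 - 3x_1 - 1, LT = x_1x_2.
h_2 = -2x_1x_2 + x_2^2 - x_1 + 2x_2 + 3, LT = x_1x_2.

S(h_1,h_2): lcm = x_1x_2. S = x_2 - 3.
  leading term x_2: no divisor's leading term divides it; move x_2 to the remainder.
  leading term 1: no divisor's leading term divides it; move -3 to the remainder.
  remainder x_2 - 3 ≠ 0; add k_3 = x_2 - 3 to the basis.

S(h_1,k_3): lcm = x_1x_2. S = 3x_2^2 - 1.
  leading term x_2^2: subtract (3x_2)·k_3 from 3x_2^2 - 1 → 2x_2 - 1
  leading term x_2: subtract (2)·k_3 from 2x_2 - 1 → -2
  leading term 1: no divisor's leading term divides it; move -2 to the remainder.
  remainder -2 ≠ 0; add k_4 = -2 to the basis.

S(h_2,k_3): lcm = x_1x_2. S = 3x_2^2 - x_2 + 2.
  leading term x_2^2: subtract (3x_2)·k_3 from 3x_2^2 - x_2 + 2 → x_2 + 2
  leading term x_2: subtract (1)·k_3 from x_2 + 2 → -2
  leading term 1: subtract (1)·k_4 from -2 → 0
  remainder 0.

S(h_1,k_4): leading monomials are coprime, so the S-polynomial reduces to 0 (Buchberger's first criterion).
S(h_2,k_4): leading monomials are coprime, so the S-polynomial reduces to 0 (Buchberger's first criterion).
S(k_3,k_4): leading monomials are coprime, so the S-polynomial reduces to 0 (Buchberger's first criterion).
Every S-polynomial of the final basis reduces to 0, so we have a Gröbner basis.
Inter-reduce: drop elements whose leading term is divisible by another's, tail-reduce, and make monic.
Reduced Gröbner basis: {1}.

The bases are distinct; the ideals are different.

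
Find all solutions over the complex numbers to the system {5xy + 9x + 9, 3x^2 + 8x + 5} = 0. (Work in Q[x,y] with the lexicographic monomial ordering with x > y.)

Compute a lex Gröbner basis by Buchberger's algorithm.
f_1 = 5xy + 9x + 9, LT = xy.
f_2 = 3x^2 + 8x + 5, LT = x^2.

S(f_1,f_2): lcm = x^2y. S = 9/5x^2 - 8/3xy + 9/5x - 5/3y.
  reduce S modulo (f_1, f_2):
  remainder 9/5x - 5/3y + 9/5 ≠ 0; add h_3 = 9/5x - 5/3y + 9/5 to the basis.

S(f_1,h_3): lcm = xy. S = 9/5x + 25/27y^2 - y + 9/5.
  reduce S modulo (f_1, f_2, h_3):
  remainder 25/27y^2 + 2/3y ≠ 0; add h_4 = 25/27y^2 + 2/3y to the basis.

The other S-polynomials (S(f_2,h_3), S(f_1,h_4), S(f_2,h_4), S(h_3,h_4)) all reduce to 0 modulo the current basis, so we have a Gröbner basis.
Inter-reduce: drop elements whose leading term is divisible by another's, tail-reduce, and make monic.
Reduced Gröbner basis: {x - 25/27y + 1, y^2 + 18/25y}.

Since the basis is lex-ordered, y^2 + 18/25y is univariate in y. Its roots are {-18/25, 0}. Back-substituting each root into the other basis elements fixes the other coordinates.
  y = -18/25: the earlier basis element becomes x + 5/3 = 0, giving x = -5/3 — point (-5/3, -18/25).
  y = 0: the earlier basis element becomes x + 1 = 0, giving x = -1 — point (-1, 0).

{(-5/3, -18/25), (-1, 0)}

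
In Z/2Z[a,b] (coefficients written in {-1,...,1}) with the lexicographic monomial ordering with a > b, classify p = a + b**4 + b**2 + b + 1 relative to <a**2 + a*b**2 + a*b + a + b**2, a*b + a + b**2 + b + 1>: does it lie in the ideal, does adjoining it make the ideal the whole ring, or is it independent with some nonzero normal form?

First compute the reduced Gröbner basis of I by Buchberger's algorithm.
f_1 = a**2 + a*b**2 + a*b + a + b**2, LT = a**2.
f_2 = a*b + a + b**2 + b + 1, LT = a*b.

S(f_1,f_2): lcm = a**2*b. S = a**2 + a*b**3 + a + b**3.
  leading term a**2: subtract (1)·f_1 from a**2 + a*b**3 + a + b**3 → a*b**3 + a*b**2 + a*b + b**3 + b**2
  leading term a*b**3: subtract (b**2)·f_2 from a*b**3 + a*b**2 + a*b + b**3 + b**2 → a*b + b**4
  leading term a*b: subtract (1)·f_2 from a*b + b**4 → a + b**4 + b**2 + b + 1
  leading term a: no divisor's leading term divides it; move a to the remainder.
  leading term b**4: no divisor's leading term divides it; move b**4 to the remainder.
  leading term b**2: no divisor's leading term divides it; move b**2 to the remainder.
  leading term b: no divisor's leading term divides it; move b to the remainder.
  leading term 1: no divisor's leading term divides it; move 1 to the remainder.
  remainder a + b**4 + b**2 + b + 1 ≠ 0; add h_3 = a + b**4 + b**2 + b + 1 to the basis.

S(f_1,h_3): lcm = a**2. S = a*b**4 + b**2.
  leading term a*b**4: subtract (b**3)·f_2 from a*b**4 + b**2 → a*b**3 + b**5 + b**4 + b**3 + b**2
  leading term a*b**3: subtract (b**2)·f_2 from a*b**3 + b**5 + b**4 + b**3 + b**2 → a*b**2 + b**5
  leading term a*b**2: subtract (b)·f_2 from a*b**2 + b**5 → a*b + b**5 + b**3 + b**2 + b
  leading term a*b: subtract (1)·f_2 from a*b + b**5 + b**3 + b**2 + b → a + b**5 + b**3 + 1
  leading term a: subtract (1)·h_3 from a + b**5 + b**3 + 1 → b**5 + b**4 + b**3 + b**2 + b
  leading term b**5: no divisor's leading term divides it; move b**5 to the remainder.
  leading term b**4: no divisor's leading term divides it; move b**4 to the remainder.
  leading term b**3: no divisor's leading term divides it; move b**3 to the remainder.
  leading term b**2: no divisor's leading term divides it; move b**2 to the remainder.
  leading term b: no divisor's leading term divides it; move b to the remainder.
  remainder b**5 + b**4 + b**3 + b**2 + b ≠ 0; add h_4 = b**5 + b**4 + b**3 + b**2 + b to the basis.

The other S-polynomials (S(f_2,h_3), S(f_1,h_4), S(f_2,h_4), S(h_3,h_4)) all reduce to 0 modulo the current basis, so we have a Gröbner basis.
Inter-reduce: drop elements whose leading term is divisible by another's, tail-reduce, and make monic.
Reduced Gröbner basis: {a + b**4 + b**2 + b + 1, b**5 + b**4 + b**3 + b**2 + b}.
Label its elements g_1 = a + b**4 + b**2 + b + 1, g_2 = b**5 + b**4 + b**3 + b**2 + b.

Reduce p = a + b**4 + b**2 + b + 1 modulo G:
  leading term a: subtract (1)·g_1 from a + b**4 + b**2 + b + 1 → 0
  normal form = 0.
Since the normal form is 0, p ∈ I.

a + b**4 + b**2 + b + 1 lies in I (it reduces to 0).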